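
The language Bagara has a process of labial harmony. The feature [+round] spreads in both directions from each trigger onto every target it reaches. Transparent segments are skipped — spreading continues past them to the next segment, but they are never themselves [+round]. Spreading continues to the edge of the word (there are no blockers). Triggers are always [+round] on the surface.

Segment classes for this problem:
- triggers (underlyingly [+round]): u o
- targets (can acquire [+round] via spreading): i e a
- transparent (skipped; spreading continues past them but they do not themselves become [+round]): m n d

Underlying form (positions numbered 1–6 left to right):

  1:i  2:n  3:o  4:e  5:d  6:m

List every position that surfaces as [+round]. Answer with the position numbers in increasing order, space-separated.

1 3 4

From /o/ at 3 rightward: 4 /e/ → [+round]; 5 /d/ transparent; 6 /m/ transparent; word edge.
From /o/ at 3 leftward: 2 /n/ transparent; 1 /i/ → [+round]; word edge.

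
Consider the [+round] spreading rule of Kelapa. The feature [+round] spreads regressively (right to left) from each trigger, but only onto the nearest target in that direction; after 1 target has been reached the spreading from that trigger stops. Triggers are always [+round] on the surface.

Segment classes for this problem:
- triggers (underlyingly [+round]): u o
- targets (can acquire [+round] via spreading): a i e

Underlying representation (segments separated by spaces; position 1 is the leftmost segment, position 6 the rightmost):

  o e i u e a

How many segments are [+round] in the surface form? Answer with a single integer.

From /o/ at 1 leftward: word edge.
From /u/ at 4 leftward: 3 /i/ → [+round]; bound reached.
Targets with no active source: positions 2 5 6 stay [-round].
[+round] positions on the surface: 1 3 4.

3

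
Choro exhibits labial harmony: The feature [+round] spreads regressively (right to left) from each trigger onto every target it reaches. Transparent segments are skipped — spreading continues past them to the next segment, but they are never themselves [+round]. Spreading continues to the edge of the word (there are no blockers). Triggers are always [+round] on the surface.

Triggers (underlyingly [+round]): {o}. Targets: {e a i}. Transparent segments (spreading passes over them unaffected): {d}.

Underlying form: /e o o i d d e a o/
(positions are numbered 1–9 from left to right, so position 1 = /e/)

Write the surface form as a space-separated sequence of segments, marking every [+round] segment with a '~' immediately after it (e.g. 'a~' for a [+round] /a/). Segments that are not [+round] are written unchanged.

From /o/ at 2 leftward: 1 /e/ → [+round]; word edge.
From /o/ at 3 leftward: 2 /o/ is itself a trigger — this domain ends here.
From /o/ at 9 leftward: 8 /a/ → [+round]; 7 /e/ → [+round]; 6 /d/ transparent; 5 /d/ transparent; 4 /i/ → [+round]; 3 /o/ is itself a trigger — this domain ends here.
[+round] positions on the surface: 1 2 3 4 7 8 9.

e~ o~ o~ i~ d d e~ a~ o~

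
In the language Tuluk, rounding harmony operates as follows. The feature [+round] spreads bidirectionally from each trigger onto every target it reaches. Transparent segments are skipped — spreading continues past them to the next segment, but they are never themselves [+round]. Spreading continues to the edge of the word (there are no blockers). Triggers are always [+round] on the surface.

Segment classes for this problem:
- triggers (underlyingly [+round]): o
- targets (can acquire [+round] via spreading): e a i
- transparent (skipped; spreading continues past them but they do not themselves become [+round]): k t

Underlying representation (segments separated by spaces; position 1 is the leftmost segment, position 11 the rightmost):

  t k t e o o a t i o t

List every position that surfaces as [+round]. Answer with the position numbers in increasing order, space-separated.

4 5 6 7 9 10

From /o/ at 5 rightward: 6 /o/ is itself a trigger — this domain ends here.
From /o/ at 5 leftward: 4 /e/ → [+round]; 3 /t/ transparent; 2 /k/ transparent; 1 /t/ transparent; word edge.
From /o/ at 6 rightward: 7 /a/ → [+round]; 8 /t/ transparent; 9 /i/ → [+round]; 10 /o/ is itself a trigger — this domain ends here.
From /o/ at 6 leftward: 5 /o/ is itself a trigger — this domain ends here.
From /o/ at 10 rightward: 11 /t/ transparent; word edge.
From /o/ at 10 leftward: 9 /i/ → [+round]; 8 /t/ transparent; 7 /a/ → [+round]; 6 /o/ is itself a trigger — this domain ends here.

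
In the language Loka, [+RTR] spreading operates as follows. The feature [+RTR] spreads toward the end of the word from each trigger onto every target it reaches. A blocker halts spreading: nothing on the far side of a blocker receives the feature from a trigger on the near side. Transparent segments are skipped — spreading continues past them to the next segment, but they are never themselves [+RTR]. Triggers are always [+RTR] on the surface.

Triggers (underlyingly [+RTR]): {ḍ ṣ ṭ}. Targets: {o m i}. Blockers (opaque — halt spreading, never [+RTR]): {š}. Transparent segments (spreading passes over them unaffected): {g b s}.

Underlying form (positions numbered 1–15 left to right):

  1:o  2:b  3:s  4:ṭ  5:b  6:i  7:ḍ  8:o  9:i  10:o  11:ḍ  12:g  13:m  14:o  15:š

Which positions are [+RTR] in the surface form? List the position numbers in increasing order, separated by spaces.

From /ṭ/ at 4 rightward: 5 /b/ transparent; 6 /i/ → [+RTR]; 7 /ḍ/ is itself a trigger — this domain ends here.
From /ḍ/ at 7 rightward: 8 /o/ → [+RTR]; 9 /i/ → [+RTR]; 10 /o/ → [+RTR]; 11 /ḍ/ is itself a trigger — this domain ends here.
From /ḍ/ at 11 rightward: 12 /g/ transparent; 13 /m/ → [+RTR]; 14 /o/ → [+RTR]; 15 /š/ blocks.
Target with no active source: position 1 stays [-emphatic].

4 6 7 8 9 10 11 13 14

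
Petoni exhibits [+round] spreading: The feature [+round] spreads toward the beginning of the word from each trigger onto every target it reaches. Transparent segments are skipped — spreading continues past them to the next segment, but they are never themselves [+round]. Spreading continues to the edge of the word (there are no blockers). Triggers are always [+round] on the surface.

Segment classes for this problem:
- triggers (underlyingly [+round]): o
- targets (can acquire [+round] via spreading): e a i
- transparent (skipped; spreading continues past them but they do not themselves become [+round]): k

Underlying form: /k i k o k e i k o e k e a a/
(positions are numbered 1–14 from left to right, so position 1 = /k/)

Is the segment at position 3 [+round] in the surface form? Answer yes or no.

From /o/ at 4 leftward: 3 /k/ transparent; 2 /i/ → [+round]; 1 /k/ transparent; word edge.
From /o/ at 9 leftward: 8 /k/ transparent; 7 /i/ → [+round]; 6 /e/ → [+round]; 5 /k/ transparent; 4 /o/ is itself a trigger — this domain ends here.
Targets with no active source: positions 10 12 13 14 stay [-round].
[+round] positions on the surface: 2 4 6 7 9.

no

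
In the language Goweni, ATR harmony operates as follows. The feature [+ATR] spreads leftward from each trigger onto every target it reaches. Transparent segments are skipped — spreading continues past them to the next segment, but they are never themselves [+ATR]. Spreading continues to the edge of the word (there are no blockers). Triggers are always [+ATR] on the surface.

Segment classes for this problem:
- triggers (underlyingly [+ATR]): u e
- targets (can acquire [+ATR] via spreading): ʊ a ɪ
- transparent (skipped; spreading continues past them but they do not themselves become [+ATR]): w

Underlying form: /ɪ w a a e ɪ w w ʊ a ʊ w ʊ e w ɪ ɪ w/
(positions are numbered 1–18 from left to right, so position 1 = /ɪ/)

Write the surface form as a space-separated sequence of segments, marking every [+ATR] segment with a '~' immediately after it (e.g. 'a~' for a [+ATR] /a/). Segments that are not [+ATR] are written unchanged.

ɪ~ w a~ a~ e~ ɪ~ w w ʊ~ a~ ʊ~ w ʊ~ e~ w ɪ ɪ w

From /e/ at 5 leftward: 4 /a/ → [+ATR]; 3 /a/ → [+ATR]; 2 /w/ transparent; 1 /ɪ/ → [+ATR]; word edge.
From /e/ at 14 leftward: 13 /ʊ/ → [+ATR]; 12 /w/ transparent; 11 /ʊ/ → [+ATR]; 10 /a/ → [+ATR]; 9 /ʊ/ → [+ATR]; 8 /w/ transparent; 7 /w/ transparent; 6 /ɪ/ → [+ATR]; 5 /e/ is itself a trigger — this domain ends here.
Targets with no active source: positions 16 17 stay [-ATR].
[+ATR] positions on the surface: 1 3 4 5 6 9 10 11 13 14.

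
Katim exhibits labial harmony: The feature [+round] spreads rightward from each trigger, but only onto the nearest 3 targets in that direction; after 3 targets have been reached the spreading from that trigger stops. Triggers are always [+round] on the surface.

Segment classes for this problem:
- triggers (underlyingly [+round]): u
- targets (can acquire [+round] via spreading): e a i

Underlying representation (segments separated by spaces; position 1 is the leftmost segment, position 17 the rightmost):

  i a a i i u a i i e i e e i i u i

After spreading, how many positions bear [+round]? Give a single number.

From /u/ at 6 rightward: 7 /a/ → [+round]; 8 /i/ → [+round]; 9 /i/ → [+round]; bound reached.
From /u/ at 16 rightward: 17 /i/ → [+round]; word edge.
Targets with no active source: positions 1 2 3 4 5 10 11 12 13 14 15 stay [-round].
[+round] positions on the surface: 6 7 8 9 16 17.

6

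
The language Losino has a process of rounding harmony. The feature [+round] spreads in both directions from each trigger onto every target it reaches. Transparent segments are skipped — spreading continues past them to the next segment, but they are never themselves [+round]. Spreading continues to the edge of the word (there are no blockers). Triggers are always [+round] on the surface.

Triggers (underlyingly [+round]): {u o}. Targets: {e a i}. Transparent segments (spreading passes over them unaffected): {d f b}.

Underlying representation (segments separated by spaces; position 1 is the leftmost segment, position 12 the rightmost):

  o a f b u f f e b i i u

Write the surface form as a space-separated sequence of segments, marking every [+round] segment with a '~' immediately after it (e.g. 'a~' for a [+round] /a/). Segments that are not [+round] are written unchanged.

o~ a~ f b u~ f f e~ b i~ i~ u~

From /o/ at 1 rightward: 2 /a/ → [+round]; 3 /f/ transparent; 4 /b/ transparent; 5 /u/ is itself a trigger — this domain ends here.
From /o/ at 1 leftward: word edge.
From /u/ at 5 rightward: 6 /f/ transparent; 7 /f/ transparent; 8 /e/ → [+round]; 9 /b/ transparent; 10 /i/ → [+round]; 11 /i/ → [+round]; 12 /u/ is itself a trigger — this domain ends here.
From /u/ at 5 leftward: 4 /b/ transparent; 3 /f/ transparent; 2 /a/ → [+round]; 1 /o/ is itself a trigger — this domain ends here.
From /u/ at 12 rightward: word edge.
From /u/ at 12 leftward: 11 /i/ → [+round]; 10 /i/ → [+round]; 9 /b/ transparent; 8 /e/ → [+round]; 7 /f/ transparent; 6 /f/ transparent; 5 /u/ is itself a trigger — this domain ends here.
[+round] positions on the surface: 1 2 5 8 10 11 12.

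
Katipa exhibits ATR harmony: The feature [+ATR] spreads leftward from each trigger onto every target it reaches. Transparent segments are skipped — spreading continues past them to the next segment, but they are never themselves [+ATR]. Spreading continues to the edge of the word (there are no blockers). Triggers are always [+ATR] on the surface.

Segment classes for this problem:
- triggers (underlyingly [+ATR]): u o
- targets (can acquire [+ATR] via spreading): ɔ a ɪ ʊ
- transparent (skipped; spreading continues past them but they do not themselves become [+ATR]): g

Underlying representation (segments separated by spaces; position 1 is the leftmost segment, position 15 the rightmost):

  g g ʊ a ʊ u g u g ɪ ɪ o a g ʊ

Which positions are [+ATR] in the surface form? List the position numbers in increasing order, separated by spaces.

3 4 5 6 8 10 11 12

From /u/ at 6 leftward: 5 /ʊ/ → [+ATR]; 4 /a/ → [+ATR]; 3 /ʊ/ → [+ATR]; 2 /g/ transparent; 1 /g/ transparent; word edge.
From /u/ at 8 leftward: 7 /g/ transparent; 6 /u/ is itself a trigger — this domain ends here.
From /o/ at 12 leftward: 11 /ɪ/ → [+ATR]; 10 /ɪ/ → [+ATR]; 9 /g/ transparent; 8 /u/ is itself a trigger — this domain ends here.
Targets with no active source: positions 13 15 stay [-ATR].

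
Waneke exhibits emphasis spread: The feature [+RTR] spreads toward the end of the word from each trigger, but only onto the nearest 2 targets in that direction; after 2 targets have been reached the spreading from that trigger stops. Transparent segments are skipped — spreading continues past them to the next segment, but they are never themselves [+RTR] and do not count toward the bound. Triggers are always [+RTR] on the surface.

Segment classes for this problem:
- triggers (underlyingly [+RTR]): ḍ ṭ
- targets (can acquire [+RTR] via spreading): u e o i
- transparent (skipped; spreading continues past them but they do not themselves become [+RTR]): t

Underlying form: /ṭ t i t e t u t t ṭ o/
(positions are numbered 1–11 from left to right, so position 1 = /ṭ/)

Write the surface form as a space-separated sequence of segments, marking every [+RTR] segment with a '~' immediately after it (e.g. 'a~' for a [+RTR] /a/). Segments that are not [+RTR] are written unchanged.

From /ṭ/ at 1 rightward: 2 /t/ transparent; 3 /i/ → [+RTR]; 4 /t/ transparent; 5 /e/ → [+RTR]; bound reached.
From /ṭ/ at 10 rightward: 11 /o/ → [+RTR]; word edge.
Target with no active source: position 7 stays [-emphatic].
[+RTR] positions on the surface: 1 3 5 10 11.

ṭ~ t i~ t e~ t u t t ṭ~ o~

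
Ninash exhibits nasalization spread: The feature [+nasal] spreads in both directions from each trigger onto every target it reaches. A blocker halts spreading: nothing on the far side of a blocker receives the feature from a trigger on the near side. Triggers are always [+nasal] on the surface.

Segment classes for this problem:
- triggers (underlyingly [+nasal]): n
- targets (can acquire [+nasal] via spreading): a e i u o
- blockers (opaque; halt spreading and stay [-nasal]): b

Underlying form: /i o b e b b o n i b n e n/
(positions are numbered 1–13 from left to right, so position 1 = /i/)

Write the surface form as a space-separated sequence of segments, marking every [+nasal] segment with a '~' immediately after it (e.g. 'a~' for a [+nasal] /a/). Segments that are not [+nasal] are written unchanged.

i o b e b b o~ n~ i~ b n~ e~ n~

From /n/ at 8 rightward: 9 /i/ → [+nasal]; 10 /b/ blocks.
From /n/ at 8 leftward: 7 /o/ → [+nasal]; 6 /b/ blocks.
From /n/ at 11 rightward: 12 /e/ → [+nasal]; 13 /n/ is itself a trigger — this domain ends here.
From /n/ at 11 leftward: 10 /b/ blocks.
From /n/ at 13 rightward: word edge.
From /n/ at 13 leftward: 12 /e/ → [+nasal]; 11 /n/ is itself a trigger — this domain ends here.
Targets with no active source: positions 1 2 4 stay [-nasal].
[+nasal] positions on the surface: 7 8 9 11 12 13.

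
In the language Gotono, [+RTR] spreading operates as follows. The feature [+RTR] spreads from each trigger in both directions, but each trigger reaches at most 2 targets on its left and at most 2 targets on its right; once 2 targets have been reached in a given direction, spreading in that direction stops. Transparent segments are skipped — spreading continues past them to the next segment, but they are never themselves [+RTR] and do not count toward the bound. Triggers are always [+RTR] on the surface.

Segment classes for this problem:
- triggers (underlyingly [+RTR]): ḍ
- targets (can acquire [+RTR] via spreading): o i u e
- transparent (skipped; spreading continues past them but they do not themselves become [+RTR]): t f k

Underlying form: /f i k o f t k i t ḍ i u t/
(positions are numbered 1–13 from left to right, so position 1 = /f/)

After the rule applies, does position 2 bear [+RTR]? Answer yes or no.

From /ḍ/ at 10 rightward: 11 /i/ → [+RTR]; 12 /u/ → [+RTR]; bound reached.
From /ḍ/ at 10 leftward: 9 /t/ transparent; 8 /i/ → [+RTR]; 7 /k/ transparent; 6 /t/ transparent; 5 /f/ transparent; 4 /o/ → [+RTR]; bound reached.
Target with no active source: position 2 stays [-emphatic].
[+RTR] positions on the surface: 4 8 10 11 12.

no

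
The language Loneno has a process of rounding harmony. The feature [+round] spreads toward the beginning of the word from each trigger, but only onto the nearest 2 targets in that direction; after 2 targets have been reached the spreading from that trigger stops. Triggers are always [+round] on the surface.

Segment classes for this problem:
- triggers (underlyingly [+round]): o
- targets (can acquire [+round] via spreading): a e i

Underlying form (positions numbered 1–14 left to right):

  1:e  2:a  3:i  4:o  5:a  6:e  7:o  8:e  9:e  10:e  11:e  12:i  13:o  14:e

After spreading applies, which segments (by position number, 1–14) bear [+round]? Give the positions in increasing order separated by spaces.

2 3 4 5 6 7 11 12 13

From /o/ at 4 leftward: 3 /i/ → [+round]; 2 /a/ → [+round]; bound reached.
From /o/ at 7 leftward: 6 /e/ → [+round]; 5 /a/ → [+round]; bound reached.
From /o/ at 13 leftward: 12 /i/ → [+round]; 11 /e/ → [+round]; bound reached.
Targets with no active source: positions 1 8 9 10 14 stay [-round].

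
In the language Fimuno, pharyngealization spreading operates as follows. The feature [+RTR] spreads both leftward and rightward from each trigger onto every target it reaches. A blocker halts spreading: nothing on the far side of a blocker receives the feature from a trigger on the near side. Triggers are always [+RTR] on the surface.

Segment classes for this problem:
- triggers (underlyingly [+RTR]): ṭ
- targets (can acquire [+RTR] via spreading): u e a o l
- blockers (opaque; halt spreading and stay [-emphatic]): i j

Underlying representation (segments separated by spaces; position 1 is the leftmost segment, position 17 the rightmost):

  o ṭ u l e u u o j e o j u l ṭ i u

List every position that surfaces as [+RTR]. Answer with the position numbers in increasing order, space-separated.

1 2 3 4 5 6 7 8 13 14 15

From /ṭ/ at 2 rightward: 3 /u/ → [+RTR]; 4 /l/ → [+RTR]; 5 /e/ → [+RTR]; 6 /u/ → [+RTR]; 7 /u/ → [+RTR]; 8 /o/ → [+RTR]; 9 /j/ blocks.
From /ṭ/ at 2 leftward: 1 /o/ → [+RTR]; word edge.
From /ṭ/ at 15 rightward: 16 /i/ blocks.
From /ṭ/ at 15 leftward: 14 /l/ → [+RTR]; 13 /u/ → [+RTR]; 12 /j/ blocks.
Targets with no active source: positions 10 11 17 stay [-emphatic].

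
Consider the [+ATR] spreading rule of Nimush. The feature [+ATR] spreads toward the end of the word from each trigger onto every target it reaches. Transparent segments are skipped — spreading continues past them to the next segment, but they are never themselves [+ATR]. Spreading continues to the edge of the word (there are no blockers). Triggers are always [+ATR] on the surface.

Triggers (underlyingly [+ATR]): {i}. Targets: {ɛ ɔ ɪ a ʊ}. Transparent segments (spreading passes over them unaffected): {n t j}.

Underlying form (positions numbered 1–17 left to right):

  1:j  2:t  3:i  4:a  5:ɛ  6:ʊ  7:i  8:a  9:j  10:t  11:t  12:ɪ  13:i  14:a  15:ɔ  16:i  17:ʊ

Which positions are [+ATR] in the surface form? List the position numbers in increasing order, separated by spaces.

3 4 5 6 7 8 12 13 14 15 16 17

From /i/ at 3 rightward: 4 /a/ → [+ATR]; 5 /ɛ/ → [+ATR]; 6 /ʊ/ → [+ATR]; 7 /i/ is itself a trigger — this domain ends here.
From /i/ at 7 rightward: 8 /a/ → [+ATR]; 9 /j/ transparent; 10 /t/ transparent; 11 /t/ transparent; 12 /ɪ/ → [+ATR]; 13 /i/ is itself a trigger — this domain ends here.
From /i/ at 13 rightward: 14 /a/ → [+ATR]; 15 /ɔ/ → [+ATR]; 16 /i/ is itself a trigger — this domain ends here.
From /i/ at 16 rightward: 17 /ʊ/ → [+ATR]; word edge.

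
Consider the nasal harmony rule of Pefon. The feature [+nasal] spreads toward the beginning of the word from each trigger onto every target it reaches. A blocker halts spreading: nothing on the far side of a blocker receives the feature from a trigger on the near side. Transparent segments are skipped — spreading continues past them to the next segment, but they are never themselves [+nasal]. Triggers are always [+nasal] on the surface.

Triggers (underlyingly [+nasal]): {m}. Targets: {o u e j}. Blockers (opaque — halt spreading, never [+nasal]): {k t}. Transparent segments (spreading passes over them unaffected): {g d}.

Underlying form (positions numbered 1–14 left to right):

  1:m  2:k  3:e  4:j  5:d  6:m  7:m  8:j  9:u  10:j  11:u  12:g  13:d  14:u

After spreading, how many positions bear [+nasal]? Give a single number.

From /m/ at 1 leftward: word edge.
From /m/ at 6 leftward: 5 /d/ transparent; 4 /j/ → [+nasal]; 3 /e/ → [+nasal]; 2 /k/ blocks.
From /m/ at 7 leftward: 6 /m/ is itself a trigger — this domain ends here.
Targets with no active source: positions 8 9 10 11 14 stay [-nasal].
[+nasal] positions on the surface: 1 3 4 6 7.

5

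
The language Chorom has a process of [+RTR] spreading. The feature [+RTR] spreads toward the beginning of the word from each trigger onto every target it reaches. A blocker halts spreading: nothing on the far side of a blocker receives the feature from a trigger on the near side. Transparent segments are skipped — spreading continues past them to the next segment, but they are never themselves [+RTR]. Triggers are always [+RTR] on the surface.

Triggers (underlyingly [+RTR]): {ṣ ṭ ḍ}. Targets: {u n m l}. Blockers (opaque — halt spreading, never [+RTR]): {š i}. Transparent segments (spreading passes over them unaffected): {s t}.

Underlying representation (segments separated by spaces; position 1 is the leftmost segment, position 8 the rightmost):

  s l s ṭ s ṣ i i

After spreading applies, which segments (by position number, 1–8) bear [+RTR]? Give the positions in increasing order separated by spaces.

2 4 6

From /ṭ/ at 4 leftward: 3 /s/ transparent; 2 /l/ → [+RTR]; 1 /s/ transparent; word edge.
From /ṣ/ at 6 leftward: 5 /s/ transparent; 4 /ṭ/ is itself a trigger — this domain ends here.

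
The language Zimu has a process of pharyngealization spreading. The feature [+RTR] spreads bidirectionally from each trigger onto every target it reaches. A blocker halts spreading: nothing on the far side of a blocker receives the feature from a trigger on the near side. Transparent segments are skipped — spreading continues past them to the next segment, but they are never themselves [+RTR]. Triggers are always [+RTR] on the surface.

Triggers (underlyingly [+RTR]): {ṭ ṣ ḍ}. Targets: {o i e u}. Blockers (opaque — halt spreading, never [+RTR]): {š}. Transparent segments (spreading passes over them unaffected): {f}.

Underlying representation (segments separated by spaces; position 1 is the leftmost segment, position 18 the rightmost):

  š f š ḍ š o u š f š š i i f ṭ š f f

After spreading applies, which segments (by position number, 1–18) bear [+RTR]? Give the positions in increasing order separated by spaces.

From /ḍ/ at 4 rightward: 5 /š/ blocks.
From /ḍ/ at 4 leftward: 3 /š/ blocks.
From /ṭ/ at 15 rightward: 16 /š/ blocks.
From /ṭ/ at 15 leftward: 14 /f/ transparent; 13 /i/ → [+RTR]; 12 /i/ → [+RTR]; 11 /š/ blocks.
Targets with no active source: positions 6 7 stay [-emphatic].

4 12 13 15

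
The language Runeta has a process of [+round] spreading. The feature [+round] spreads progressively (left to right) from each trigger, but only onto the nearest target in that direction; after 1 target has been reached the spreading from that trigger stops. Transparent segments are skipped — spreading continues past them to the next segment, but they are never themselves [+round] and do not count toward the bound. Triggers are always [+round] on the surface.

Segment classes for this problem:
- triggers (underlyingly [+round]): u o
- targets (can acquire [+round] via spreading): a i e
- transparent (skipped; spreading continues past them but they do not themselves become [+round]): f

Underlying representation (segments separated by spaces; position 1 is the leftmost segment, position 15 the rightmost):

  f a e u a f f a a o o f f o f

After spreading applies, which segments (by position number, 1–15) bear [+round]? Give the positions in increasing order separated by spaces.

4 5 10 11 14

From /u/ at 4 rightward: 5 /a/ → [+round]; bound reached.
From /o/ at 10 rightward: 11 /o/ is itself a trigger — this domain ends here.
From /o/ at 11 rightward: 12 /f/ transparent; 13 /f/ transparent; 14 /o/ is itself a trigger — this domain ends here.
From /o/ at 14 rightward: 15 /f/ transparent; word edge.
Targets with no active source: positions 2 3 8 9 stay [-round].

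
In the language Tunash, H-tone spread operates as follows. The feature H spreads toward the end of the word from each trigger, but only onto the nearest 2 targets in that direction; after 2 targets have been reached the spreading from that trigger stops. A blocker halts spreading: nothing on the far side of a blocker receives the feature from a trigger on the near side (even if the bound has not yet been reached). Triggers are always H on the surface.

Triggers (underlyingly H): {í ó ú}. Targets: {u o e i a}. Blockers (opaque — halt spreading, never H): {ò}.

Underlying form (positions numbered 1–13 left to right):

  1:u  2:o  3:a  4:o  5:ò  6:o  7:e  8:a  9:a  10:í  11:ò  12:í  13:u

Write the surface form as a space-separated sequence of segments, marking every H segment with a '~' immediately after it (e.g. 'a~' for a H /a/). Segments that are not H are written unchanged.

u o a o ò o e a a í~ ò í~ u~

From /í/ at 10 rightward: 11 /ò/ blocks.
From /í/ at 12 rightward: 13 /u/ → H; word edge.
Targets with no active source: positions 1 2 3 4 6 7 8 9 stay [-high tone].
H positions on the surface: 10 12 13.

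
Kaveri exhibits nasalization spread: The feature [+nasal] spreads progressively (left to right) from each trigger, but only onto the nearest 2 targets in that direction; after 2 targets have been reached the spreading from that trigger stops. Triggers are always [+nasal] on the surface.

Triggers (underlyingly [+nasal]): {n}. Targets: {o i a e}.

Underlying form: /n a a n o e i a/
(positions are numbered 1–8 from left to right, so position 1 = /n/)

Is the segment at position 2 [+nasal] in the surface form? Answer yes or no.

yes

From /n/ at 1 rightward: 2 /a/ → [+nasal]; 3 /a/ → [+nasal]; bound reached.
From /n/ at 4 rightward: 5 /o/ → [+nasal]; 6 /e/ → [+nasal]; bound reached.
Targets with no active source: positions 7 8 stay [-nasal].
[+nasal] positions on the surface: 1 2 3 4 5 6.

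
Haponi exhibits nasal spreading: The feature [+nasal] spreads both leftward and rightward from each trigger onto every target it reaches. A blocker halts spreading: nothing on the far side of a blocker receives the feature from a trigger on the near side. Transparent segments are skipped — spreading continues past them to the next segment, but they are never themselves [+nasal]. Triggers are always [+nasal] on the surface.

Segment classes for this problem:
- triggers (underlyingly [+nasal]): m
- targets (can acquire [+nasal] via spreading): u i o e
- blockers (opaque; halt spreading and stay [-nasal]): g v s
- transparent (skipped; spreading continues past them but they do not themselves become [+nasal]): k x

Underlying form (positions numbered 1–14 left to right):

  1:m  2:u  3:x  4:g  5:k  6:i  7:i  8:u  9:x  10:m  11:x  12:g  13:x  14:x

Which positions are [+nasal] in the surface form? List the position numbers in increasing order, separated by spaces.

From /m/ at 1 rightward: 2 /u/ → [+nasal]; 3 /x/ transparent; 4 /g/ blocks.
From /m/ at 1 leftward: word edge.
From /m/ at 10 rightward: 11 /x/ transparent; 12 /g/ blocks.
From /m/ at 10 leftward: 9 /x/ transparent; 8 /u/ → [+nasal]; 7 /i/ → [+nasal]; 6 /i/ → [+nasal]; 5 /k/ transparent; 4 /g/ blocks.

1 2 6 7 8 10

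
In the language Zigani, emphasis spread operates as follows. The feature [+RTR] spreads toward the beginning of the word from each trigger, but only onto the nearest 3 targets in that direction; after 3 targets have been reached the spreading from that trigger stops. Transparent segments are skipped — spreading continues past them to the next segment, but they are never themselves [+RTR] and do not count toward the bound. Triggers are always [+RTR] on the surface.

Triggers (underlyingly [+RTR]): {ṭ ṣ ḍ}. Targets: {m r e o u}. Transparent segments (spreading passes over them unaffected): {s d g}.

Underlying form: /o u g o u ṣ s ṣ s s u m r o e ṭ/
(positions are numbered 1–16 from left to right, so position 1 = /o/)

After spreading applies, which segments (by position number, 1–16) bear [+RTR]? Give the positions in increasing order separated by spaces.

2 4 5 6 8 13 14 15 16

From /ṣ/ at 6 leftward: 5 /u/ → [+RTR]; 4 /o/ → [+RTR]; 3 /g/ transparent; 2 /u/ → [+RTR]; bound reached.
From /ṣ/ at 8 leftward: 7 /s/ transparent; 6 /ṣ/ is itself a trigger — this domain ends here.
From /ṭ/ at 16 leftward: 15 /e/ → [+RTR]; 14 /o/ → [+RTR]; 13 /r/ → [+RTR]; bound reached.
Targets with no active source: positions 1 11 12 stay [-emphatic].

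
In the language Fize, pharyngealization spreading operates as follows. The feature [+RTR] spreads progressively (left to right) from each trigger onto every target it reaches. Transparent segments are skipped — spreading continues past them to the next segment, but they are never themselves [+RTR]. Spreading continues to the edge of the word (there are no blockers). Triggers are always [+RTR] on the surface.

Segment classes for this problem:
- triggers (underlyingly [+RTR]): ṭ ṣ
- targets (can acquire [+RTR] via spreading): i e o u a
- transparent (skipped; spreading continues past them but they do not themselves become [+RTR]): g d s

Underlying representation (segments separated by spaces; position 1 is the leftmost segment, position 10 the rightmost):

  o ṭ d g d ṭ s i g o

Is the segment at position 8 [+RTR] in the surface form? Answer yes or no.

From /ṭ/ at 2 rightward: 3 /d/ transparent; 4 /g/ transparent; 5 /d/ transparent; 6 /ṭ/ is itself a trigger — this domain ends here.
From /ṭ/ at 6 rightward: 7 /s/ transparent; 8 /i/ → [+RTR]; 9 /g/ transparent; 10 /o/ → [+RTR]; word edge.
Target with no active source: position 1 stays [-emphatic].
[+RTR] positions on the surface: 2 6 8 10.

yes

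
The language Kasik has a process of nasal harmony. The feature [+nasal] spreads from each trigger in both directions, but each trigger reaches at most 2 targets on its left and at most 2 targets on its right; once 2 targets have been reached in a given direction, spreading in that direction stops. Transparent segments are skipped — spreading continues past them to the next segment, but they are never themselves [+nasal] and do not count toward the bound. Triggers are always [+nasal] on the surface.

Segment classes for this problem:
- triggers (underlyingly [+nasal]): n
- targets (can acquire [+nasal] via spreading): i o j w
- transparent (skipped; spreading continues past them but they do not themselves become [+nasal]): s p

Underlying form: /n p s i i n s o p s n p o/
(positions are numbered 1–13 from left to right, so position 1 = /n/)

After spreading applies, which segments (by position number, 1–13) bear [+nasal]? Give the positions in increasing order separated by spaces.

From /n/ at 1 rightward: 2 /p/ transparent; 3 /s/ transparent; 4 /i/ → [+nasal]; 5 /i/ → [+nasal]; bound reached.
From /n/ at 1 leftward: word edge.
From /n/ at 6 rightward: 7 /s/ transparent; 8 /o/ → [+nasal]; 9 /p/ transparent; 10 /s/ transparent; 11 /n/ is itself a trigger — this domain ends here.
From /n/ at 6 leftward: 5 /i/ → [+nasal]; 4 /i/ → [+nasal]; bound reached.
From /n/ at 11 rightward: 12 /p/ transparent; 13 /o/ → [+nasal]; word edge.
From /n/ at 11 leftward: 10 /s/ transparent; 9 /p/ transparent; 8 /o/ → [+nasal]; 7 /s/ transparent; 6 /n/ is itself a trigger — this domain ends here.

1 4 5 6 8 11 13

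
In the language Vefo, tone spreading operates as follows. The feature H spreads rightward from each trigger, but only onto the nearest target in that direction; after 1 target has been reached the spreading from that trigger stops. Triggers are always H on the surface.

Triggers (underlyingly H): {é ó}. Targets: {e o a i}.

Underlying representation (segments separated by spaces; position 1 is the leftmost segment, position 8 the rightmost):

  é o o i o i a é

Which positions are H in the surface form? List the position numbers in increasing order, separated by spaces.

1 2 8

From /é/ at 1 rightward: 2 /o/ → H; bound reached.
From /é/ at 8 rightward: word edge.
Targets with no active source: positions 3 4 5 6 7 stay [-high tone].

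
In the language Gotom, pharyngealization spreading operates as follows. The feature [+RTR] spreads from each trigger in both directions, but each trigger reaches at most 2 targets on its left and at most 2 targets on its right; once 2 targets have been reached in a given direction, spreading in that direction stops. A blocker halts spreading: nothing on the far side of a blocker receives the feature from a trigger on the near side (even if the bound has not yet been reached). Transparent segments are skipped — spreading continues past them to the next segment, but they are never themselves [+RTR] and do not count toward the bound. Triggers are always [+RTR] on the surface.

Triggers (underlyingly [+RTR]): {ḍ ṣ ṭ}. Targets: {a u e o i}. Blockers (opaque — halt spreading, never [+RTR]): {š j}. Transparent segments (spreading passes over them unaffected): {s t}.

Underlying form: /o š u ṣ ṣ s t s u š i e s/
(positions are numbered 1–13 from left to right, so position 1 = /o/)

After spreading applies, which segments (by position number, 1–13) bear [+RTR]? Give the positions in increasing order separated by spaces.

From /ṣ/ at 4 rightward: 5 /ṣ/ is itself a trigger — this domain ends here.
From /ṣ/ at 4 leftward: 3 /u/ → [+RTR]; 2 /š/ blocks.
From /ṣ/ at 5 rightward: 6 /s/ transparent; 7 /t/ transparent; 8 /s/ transparent; 9 /u/ → [+RTR]; 10 /š/ blocks.
From /ṣ/ at 5 leftward: 4 /ṣ/ is itself a trigger — this domain ends here.
Targets with no active source: positions 1 11 12 stay [-emphatic].

3 4 5 9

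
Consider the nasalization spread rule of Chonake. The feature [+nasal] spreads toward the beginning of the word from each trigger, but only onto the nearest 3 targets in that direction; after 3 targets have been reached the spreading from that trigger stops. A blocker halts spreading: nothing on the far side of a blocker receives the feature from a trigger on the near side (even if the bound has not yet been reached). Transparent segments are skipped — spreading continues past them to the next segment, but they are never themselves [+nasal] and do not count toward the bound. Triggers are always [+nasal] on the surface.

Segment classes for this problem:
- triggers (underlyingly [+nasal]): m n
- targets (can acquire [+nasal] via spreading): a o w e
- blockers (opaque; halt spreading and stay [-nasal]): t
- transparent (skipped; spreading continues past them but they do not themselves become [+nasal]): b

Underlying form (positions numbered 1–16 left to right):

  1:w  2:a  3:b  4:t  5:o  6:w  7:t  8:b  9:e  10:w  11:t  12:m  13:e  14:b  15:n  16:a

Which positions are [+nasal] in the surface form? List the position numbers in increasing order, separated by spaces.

From /m/ at 12 leftward: 11 /t/ blocks.
From /n/ at 15 leftward: 14 /b/ transparent; 13 /e/ → [+nasal]; 12 /m/ is itself a trigger — this domain ends here.
Targets with no active source: positions 1 2 5 6 9 10 16 stay [-nasal].

12 13 15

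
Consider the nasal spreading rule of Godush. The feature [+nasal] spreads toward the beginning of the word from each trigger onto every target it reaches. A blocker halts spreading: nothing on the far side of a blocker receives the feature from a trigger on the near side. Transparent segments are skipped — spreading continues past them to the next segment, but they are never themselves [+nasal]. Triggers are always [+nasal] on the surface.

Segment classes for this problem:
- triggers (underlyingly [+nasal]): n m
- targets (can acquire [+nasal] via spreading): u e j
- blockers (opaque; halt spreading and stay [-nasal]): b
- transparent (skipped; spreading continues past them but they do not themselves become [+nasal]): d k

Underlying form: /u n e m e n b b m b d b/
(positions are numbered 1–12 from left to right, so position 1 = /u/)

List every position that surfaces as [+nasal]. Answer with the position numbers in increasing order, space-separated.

1 2 3 4 5 6 9

From /n/ at 2 leftward: 1 /u/ → [+nasal]; word edge.
From /m/ at 4 leftward: 3 /e/ → [+nasal]; 2 /n/ is itself a trigger — this domain ends here.
From /n/ at 6 leftward: 5 /e/ → [+nasal]; 4 /m/ is itself a trigger — this domain ends here.
From /m/ at 9 leftward: 8 /b/ blocks.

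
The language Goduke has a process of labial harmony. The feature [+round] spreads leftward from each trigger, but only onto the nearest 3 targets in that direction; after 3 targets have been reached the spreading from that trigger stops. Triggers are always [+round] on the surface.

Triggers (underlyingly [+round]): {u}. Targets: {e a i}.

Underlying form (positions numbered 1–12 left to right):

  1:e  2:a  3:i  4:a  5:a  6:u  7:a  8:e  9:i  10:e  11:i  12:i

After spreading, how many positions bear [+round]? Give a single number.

From /u/ at 6 leftward: 5 /a/ → [+round]; 4 /a/ → [+round]; 3 /i/ → [+round]; bound reached.
Targets with no active source: positions 1 2 7 8 9 10 11 12 stay [-round].
[+round] positions on the surface: 3 4 5 6.

4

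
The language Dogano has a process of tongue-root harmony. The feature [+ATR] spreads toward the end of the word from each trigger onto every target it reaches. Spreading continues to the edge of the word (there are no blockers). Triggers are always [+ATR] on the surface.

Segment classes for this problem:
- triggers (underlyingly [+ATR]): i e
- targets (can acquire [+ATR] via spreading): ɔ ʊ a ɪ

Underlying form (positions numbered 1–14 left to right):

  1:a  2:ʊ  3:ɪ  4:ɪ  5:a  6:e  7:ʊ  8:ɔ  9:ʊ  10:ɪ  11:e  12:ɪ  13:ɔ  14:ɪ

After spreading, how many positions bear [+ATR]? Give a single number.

From /e/ at 6 rightward: 7 /ʊ/ → [+ATR]; 8 /ɔ/ → [+ATR]; 9 /ʊ/ → [+ATR]; 10 /ɪ/ → [+ATR]; 11 /e/ is itself a trigger — this domain ends here.
From /e/ at 11 rightward: 12 /ɪ/ → [+ATR]; 13 /ɔ/ → [+ATR]; 14 /ɪ/ → [+ATR]; word edge.
Targets with no active source: positions 1 2 3 4 5 stay [-ATR].
[+ATR] positions on the surface: 6 7 8 9 10 11 12 13 14.

9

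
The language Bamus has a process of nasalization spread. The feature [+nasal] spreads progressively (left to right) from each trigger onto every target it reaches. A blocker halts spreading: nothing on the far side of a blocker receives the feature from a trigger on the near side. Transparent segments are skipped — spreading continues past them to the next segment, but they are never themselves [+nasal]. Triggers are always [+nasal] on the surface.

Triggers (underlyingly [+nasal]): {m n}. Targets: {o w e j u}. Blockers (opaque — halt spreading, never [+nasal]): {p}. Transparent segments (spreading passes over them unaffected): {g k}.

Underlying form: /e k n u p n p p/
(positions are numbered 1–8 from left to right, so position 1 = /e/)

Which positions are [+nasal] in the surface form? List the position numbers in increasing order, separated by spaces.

3 4 6

From /n/ at 3 rightward: 4 /u/ → [+nasal]; 5 /p/ blocks.
From /n/ at 6 rightward: 7 /p/ blocks.
Target with no active source: position 1 stays [-nasal].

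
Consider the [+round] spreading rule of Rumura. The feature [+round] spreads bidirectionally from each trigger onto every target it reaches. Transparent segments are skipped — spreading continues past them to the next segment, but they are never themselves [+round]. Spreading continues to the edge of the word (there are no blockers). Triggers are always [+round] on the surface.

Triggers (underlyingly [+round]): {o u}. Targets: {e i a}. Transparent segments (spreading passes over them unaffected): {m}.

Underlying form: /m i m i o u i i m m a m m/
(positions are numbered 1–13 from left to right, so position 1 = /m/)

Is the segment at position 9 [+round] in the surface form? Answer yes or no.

no

From /o/ at 5 rightward: 6 /u/ is itself a trigger — this domain ends here.
From /o/ at 5 leftward: 4 /i/ → [+round]; 3 /m/ transparent; 2 /i/ → [+round]; 1 /m/ transparent; word edge.
From /u/ at 6 rightward: 7 /i/ → [+round]; 8 /i/ → [+round]; 9 /m/ transparent; 10 /m/ transparent; 11 /a/ → [+round]; 12 /m/ transparent; 13 /m/ transparent; word edge.
From /u/ at 6 leftward: 5 /o/ is itself a trigger — this domain ends here.
[+round] positions on the surface: 2 4 5 6 7 8 11.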